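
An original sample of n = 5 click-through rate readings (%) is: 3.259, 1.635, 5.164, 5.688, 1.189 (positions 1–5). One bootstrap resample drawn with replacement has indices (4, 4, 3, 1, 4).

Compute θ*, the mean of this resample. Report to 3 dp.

θ* = 5.097

Resample values: 5.688, 5.688, 5.164, 3.259, 5.688.
Mean = (5.688 + 5.688 + 5.164 + 3.259 + 5.688) / 5 = 25.4870 / 5 = 5.097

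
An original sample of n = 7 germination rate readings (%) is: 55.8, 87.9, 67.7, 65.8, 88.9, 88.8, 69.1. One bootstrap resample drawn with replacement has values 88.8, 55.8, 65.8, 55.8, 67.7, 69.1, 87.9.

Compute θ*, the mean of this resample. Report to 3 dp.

Mean = (88.8 + 55.8 + 65.8 + 55.8 + 67.7 + 69.1 + 87.9) / 7 = 490.90 / 7 = 70.129

θ* = 70.129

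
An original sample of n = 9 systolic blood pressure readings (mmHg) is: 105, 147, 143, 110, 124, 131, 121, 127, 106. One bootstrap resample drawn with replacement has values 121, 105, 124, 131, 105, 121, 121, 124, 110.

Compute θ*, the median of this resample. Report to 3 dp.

θ* = 121.000

Sorted: 105, 105, 110, 121, 121, 121, 124, 124, 131
Median = middle value = 121.000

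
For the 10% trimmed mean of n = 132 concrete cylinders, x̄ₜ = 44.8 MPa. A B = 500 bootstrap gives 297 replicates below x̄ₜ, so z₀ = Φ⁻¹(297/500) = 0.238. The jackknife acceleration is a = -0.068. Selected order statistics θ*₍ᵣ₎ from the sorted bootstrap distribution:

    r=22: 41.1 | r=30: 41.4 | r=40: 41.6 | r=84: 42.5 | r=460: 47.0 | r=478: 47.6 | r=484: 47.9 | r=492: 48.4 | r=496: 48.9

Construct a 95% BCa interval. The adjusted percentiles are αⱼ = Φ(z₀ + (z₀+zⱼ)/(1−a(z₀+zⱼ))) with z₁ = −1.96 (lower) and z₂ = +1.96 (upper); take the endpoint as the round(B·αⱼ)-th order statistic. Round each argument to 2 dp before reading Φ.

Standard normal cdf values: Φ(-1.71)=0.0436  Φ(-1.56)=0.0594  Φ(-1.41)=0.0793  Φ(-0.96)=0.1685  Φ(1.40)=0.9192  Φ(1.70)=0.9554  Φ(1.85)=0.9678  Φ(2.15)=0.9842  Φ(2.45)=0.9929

(41.1, 48.4)

Lower: z₀ + z₁ = 0.238 + (-1.960) = -1.722; 1 − a(z₀+z₁) = 1 − (-0.068)(-1.722) = 0.8829; argument = 0.238 + (-1.722)/0.8829 = -1.7124 → -1.71.
α₁ = Φ(-1.71) = 0.0436; rank = round(500 × 0.0436) = 22; θ*₍22₎ = 41.1.
Upper: z₀ + z₂ = 2.198; 1 − a(z₀+z₂) = 1.1495; argument = 2.1502 → 2.15; α₂ = 0.9842; rank = 492; θ*₍492₎ = 48.4.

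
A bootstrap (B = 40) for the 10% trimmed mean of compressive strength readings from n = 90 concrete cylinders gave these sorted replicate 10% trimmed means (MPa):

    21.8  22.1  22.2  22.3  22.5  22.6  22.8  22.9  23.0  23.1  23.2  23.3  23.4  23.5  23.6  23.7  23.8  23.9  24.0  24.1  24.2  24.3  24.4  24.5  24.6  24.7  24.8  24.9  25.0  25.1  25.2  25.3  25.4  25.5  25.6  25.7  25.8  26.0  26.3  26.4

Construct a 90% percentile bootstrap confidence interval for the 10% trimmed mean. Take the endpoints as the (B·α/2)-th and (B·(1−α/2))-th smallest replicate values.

α = 0.10; lower rank = 40 × 0.050 = 2; upper rank = 40 × 0.950 = 38.
The 2nd smallest replicate is 22.1; the 38th is 26.0.

(22.1, 26.0)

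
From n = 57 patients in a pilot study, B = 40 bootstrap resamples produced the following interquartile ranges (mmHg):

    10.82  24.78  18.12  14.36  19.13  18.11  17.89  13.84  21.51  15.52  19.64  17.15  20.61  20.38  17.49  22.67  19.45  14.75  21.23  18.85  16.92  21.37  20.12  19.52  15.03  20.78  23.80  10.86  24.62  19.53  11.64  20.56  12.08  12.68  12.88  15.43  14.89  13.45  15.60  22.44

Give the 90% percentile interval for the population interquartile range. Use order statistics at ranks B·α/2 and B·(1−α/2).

(10.86, 23.80)

Sorted replicates: 10.82, 10.86, 11.64, 12.08, 12.68, 12.88, 13.45, 13.84, 14.36, 14.75, 14.89, 15.03, 15.43, 15.52, 15.60, 16.92, 17.15, 17.49, 17.89, 18.11, 18.12, 18.85, 19.13, 19.45, 19.52, 19.53, 19.64, 20.12, 20.38, 20.56, 20.61, 20.78, 21.23, 21.37, 21.51, 22.44, 22.67, 23.80, 24.62, 24.78
α = 0.10; lower rank = 40 × 0.050 = 2; upper rank = 40 × 0.950 = 38.
The 2nd smallest replicate is 10.86; the 38th is 23.80.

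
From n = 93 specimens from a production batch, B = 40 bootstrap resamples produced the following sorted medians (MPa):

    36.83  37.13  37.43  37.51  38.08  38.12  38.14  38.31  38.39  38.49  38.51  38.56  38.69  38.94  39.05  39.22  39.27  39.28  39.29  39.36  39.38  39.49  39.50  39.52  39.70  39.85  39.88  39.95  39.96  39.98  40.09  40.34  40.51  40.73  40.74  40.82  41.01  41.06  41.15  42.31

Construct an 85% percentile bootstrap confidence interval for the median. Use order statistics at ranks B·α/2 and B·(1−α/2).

(37.43, 41.01)

α = 0.15; lower rank = 40 × 0.075 = 3; upper rank = 40 × 0.925 = 37.
The 3rd smallest replicate is 37.43; the 37th is 41.01.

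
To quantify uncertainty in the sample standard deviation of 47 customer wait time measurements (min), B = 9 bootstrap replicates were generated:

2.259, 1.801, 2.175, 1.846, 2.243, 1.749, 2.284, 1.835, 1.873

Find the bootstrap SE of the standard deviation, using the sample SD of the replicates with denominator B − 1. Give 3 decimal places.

Bootstrap SE is the standard deviation of the 9 replicate standard deviations.
Mean of replicates: (2.259 + 1.801 + 2.175 + 1.846 + 2.243 + 1.749 + 2.284 + 1.835 + 1.873) / 9 = 18.0650 / 9 = 2.0072
Sum of squared deviations: (+0.2518)² + (−0.2062)² + (+0.1678)² + (−0.1612)² + (+0.2358)² + (−0.2582)² + (+0.2768)² + (−0.1722)² + (−0.1342)² = 0.4066
Variance = 0.4066 / 8 = 0.0508
SE* = √0.0508

SE* = 0.225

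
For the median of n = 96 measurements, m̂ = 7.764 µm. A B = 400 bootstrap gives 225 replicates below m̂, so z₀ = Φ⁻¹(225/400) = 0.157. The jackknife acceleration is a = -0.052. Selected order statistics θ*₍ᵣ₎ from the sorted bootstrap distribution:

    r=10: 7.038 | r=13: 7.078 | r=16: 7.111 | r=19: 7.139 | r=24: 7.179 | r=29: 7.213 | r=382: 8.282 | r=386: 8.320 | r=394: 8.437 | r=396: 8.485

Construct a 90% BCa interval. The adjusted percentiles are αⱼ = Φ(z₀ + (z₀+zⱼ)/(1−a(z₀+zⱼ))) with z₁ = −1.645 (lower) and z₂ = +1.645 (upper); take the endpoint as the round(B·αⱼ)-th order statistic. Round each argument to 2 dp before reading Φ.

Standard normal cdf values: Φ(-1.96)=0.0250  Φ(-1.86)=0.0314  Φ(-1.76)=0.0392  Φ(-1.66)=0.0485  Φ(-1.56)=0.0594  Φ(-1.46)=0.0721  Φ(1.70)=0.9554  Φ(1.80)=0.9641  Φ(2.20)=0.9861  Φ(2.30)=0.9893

Lower: z₀ + z₁ = 0.157 + (-1.645) = -1.488; 1 − a(z₀+z₁) = 1 − (-0.052)(-1.488) = 0.9226; argument = 0.157 + (-1.488)/0.9226 = -1.4558 → -1.46.
α₁ = Φ(-1.46) = 0.0721; rank = round(400 × 0.0721) = 29; θ*₍29₎ = 7.213.
Upper: z₀ + z₂ = 1.802; 1 − a(z₀+z₂) = 1.0937; argument = 1.8046 → 1.80; α₂ = 0.9641; rank = 386; θ*₍386₎ = 8.320.

(7.213, 8.320)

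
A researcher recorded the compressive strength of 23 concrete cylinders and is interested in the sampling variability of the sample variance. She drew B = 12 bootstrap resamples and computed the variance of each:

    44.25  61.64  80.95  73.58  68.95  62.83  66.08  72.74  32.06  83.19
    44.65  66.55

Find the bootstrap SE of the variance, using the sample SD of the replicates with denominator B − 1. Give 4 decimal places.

SE* = 15.4960

Bootstrap SE is the standard deviation of the 12 replicate variances.
Mean of replicates: (44.25 + 61.64 + 80.95 + 73.58 + 68.95 + 62.83 + 66.08 + 72.74 + 32.06 + 83.19 + 44.65 + 66.55) / 12 = 757.47000 / 12 = 63.12250
Sum of squared deviations: (−18.87250)² + (−1.48250)² + (+17.82750)² + (+10.45750)² + (+5.82750)² + (−0.29250)² + (+2.95750)² + (+9.61750)² + (−31.06250)² + (+20.06750)² + (−18.47250)² + (+3.42750)² = 2641.40102
Variance = 2641.40102 / 11 = 240.12737
SE* = √240.12737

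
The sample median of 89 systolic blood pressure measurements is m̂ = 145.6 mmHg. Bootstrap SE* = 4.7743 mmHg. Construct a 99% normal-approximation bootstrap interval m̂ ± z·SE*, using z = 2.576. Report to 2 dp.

(133.30, 157.90)

Margin = 2.576 × 4.7743 = 12.299
Interval: 145.6 ± 12.299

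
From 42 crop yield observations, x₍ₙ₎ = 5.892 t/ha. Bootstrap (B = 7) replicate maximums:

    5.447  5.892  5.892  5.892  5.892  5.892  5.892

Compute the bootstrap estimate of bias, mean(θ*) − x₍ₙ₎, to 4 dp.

bias = −0.0636

mean(θ*) = (5.447 + 5.892 + 5.892 + 5.892 + 5.892 + 5.892 + 5.892) / 7 = 5.82843
bias = 5.82843 − 5.892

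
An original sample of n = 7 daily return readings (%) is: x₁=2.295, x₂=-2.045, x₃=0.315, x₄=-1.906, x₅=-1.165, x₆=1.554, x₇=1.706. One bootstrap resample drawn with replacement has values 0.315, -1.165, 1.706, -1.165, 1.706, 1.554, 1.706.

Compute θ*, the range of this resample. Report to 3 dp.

Range = 1.706 − -1.165 = 2.871

θ* = 2.871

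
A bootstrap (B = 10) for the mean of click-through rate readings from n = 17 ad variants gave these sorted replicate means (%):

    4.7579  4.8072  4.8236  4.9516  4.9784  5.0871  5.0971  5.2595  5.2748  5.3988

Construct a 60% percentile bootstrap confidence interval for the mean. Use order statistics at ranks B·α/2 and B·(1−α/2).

α = 0.40; lower rank = 10 × 0.200 = 2; upper rank = 10 × 0.800 = 8.
The 2nd smallest replicate is 4.8072; the 8th is 5.2595.

(4.8072, 5.2595)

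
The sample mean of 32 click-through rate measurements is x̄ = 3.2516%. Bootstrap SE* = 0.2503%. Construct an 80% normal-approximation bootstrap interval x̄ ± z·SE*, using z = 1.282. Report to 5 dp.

(2.93072, 3.57248)

Margin = 1.282 × 0.2503 = 0.320885
Interval: 3.2516 ± 0.320885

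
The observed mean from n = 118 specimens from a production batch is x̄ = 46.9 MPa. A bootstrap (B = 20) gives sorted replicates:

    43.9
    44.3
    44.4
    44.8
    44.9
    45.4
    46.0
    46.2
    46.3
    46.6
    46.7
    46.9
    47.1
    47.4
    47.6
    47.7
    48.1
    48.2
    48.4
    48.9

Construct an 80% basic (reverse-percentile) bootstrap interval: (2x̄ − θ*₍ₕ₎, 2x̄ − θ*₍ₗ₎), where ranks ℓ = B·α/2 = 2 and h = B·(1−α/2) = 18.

(45.6, 49.5)

Percentile endpoints at ranks 2 and 18: θ*₍2₎ = 44.3, θ*₍18₎ = 48.2.
Basic interval reflects these around x̄:
  lower = 2 × 46.9 − 48.2 = 45.6
  upper = 2 × 46.9 − 44.3 = 49.5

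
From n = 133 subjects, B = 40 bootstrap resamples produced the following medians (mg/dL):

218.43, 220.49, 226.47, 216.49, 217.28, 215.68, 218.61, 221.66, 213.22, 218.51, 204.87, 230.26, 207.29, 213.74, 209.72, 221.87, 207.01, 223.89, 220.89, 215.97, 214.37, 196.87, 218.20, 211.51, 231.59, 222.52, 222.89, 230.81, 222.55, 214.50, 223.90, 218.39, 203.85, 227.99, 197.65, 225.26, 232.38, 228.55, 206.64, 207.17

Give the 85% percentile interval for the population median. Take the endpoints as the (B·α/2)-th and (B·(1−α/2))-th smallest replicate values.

Sorted replicates: 196.87, 197.65, 203.85, 204.87, 206.64, 207.01, 207.17, 207.29, 209.72, 211.51, 213.22, 213.74, 214.37, 214.50, 215.68, 215.97, 216.49, 217.28, 218.20, 218.39, 218.43, 218.51, 218.61, 220.49, 220.89, 221.66, 221.87, 222.52, 222.55, 222.89, 223.89, 223.90, 225.26, 226.47, 227.99, 228.55, 230.26, 230.81, 231.59, 232.38
α = 0.15; lower rank = 40 × 0.075 = 3; upper rank = 40 × 0.925 = 37.
The 3rd smallest replicate is 203.85; the 37th is 230.26.

(203.85, 230.26)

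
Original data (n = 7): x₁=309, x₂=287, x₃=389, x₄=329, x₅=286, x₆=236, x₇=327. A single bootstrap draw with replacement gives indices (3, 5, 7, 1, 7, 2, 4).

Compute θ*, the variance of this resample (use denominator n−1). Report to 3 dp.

θ* = 1213.000

Resample values: 389, 286, 327, 309, 327, 287, 329.
Mean = 322.0000; sum of squared deviations = 7278.0000
s² = 7278.0000 / 6 = 1213.0000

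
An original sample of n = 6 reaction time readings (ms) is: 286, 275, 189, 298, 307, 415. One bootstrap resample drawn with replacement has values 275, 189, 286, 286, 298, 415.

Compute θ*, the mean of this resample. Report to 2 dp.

θ* = 291.50

Mean = (275 + 189 + 286 + 286 + 298 + 415) / 6 = 1749.0 / 6 = 291.50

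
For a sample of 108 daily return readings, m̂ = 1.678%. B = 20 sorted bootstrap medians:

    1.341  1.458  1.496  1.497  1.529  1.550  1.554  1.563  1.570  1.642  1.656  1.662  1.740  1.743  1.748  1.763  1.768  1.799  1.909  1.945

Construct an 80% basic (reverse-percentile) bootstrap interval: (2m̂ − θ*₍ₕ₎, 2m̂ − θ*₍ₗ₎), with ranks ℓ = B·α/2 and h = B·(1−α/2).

Percentile endpoints at ranks 2 and 18: θ*₍2₎ = 1.458, θ*₍18₎ = 1.799.
Basic interval reflects these around m̂:
  lower = 2 × 1.678 − 1.799 = 1.557
  upper = 2 × 1.678 − 1.458 = 1.898

(1.557, 1.898)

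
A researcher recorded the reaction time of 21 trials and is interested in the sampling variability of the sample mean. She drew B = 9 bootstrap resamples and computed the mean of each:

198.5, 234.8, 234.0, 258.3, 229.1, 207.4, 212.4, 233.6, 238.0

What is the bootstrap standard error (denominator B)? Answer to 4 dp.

SE* = 17.2143

Bootstrap SE is the standard deviation of the 9 replicate means.
Mean of replicates: (198.5 + 234.8 + 234.0 + 258.3 + 229.1 + 207.4 + 212.4 + 233.6 + 238.0) / 9 = 2046.10000 / 9 = 227.34444
Sum of squared deviations: (−28.84444)² + (+7.45556)² + (+6.65556)² + (+30.95556)² + (+1.75556)² + (−19.94444)² + (−14.94444)² + (+6.25556)² + (+10.65556)² = 2667.00222
Variance = 2667.00222 / 9 = 296.33358
SE* = √296.33358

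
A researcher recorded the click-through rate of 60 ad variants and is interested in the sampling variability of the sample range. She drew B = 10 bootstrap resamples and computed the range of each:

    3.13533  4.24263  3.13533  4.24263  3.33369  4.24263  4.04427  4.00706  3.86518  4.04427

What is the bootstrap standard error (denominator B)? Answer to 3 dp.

Bootstrap SE is the standard deviation of the 10 replicate ranges.
Mean of replicates: (3.13533 + 4.24263 + 3.13533 + 4.24263 + 3.33369 + 4.24263 + 4.04427 + 4.00706 + 3.86518 + 4.04427) / 10 = 38.293020 / 10 = 3.829302
Sum of squared deviations: (−0.693972)² + (+0.413328)² + (−0.693972)² + (+0.413328)² + (−0.495612)² + (+0.413328)² + (+0.214968)² + (+0.177758)² + (+0.035878)² + (+0.214968)² = 1.846653
Variance = 1.846653 / 10 = 0.184665
SE* = √0.184665

SE* = 0.430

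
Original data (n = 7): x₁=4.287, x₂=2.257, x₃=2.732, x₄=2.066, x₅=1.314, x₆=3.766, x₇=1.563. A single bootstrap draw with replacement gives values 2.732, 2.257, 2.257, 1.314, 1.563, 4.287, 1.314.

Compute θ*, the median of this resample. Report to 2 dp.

θ* = 2.26

Sorted: 1.314, 1.314, 1.563, 2.257, 2.257, 2.732, 4.287
Median = middle value = 2.26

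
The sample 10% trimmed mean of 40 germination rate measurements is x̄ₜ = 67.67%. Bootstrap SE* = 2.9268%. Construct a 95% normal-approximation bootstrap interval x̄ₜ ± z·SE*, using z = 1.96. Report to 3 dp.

Margin = 1.96 × 2.9268 = 5.7365
Interval: 67.67 ± 5.7365

(61.933, 73.407)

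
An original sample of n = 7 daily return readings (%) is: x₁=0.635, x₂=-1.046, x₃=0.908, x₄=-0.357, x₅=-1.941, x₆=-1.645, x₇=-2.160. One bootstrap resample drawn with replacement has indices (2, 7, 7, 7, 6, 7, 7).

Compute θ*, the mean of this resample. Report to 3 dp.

Resample values: -1.046, -2.160, -2.160, -2.160, -1.645, -2.160, -2.160.
Mean = ((-1.046) + (-2.160) + (-2.160) + (-2.160) + (-1.645) + (-2.160) + (-2.160)) / 7 = -13.4910 / 7 = -1.927

θ* = -1.927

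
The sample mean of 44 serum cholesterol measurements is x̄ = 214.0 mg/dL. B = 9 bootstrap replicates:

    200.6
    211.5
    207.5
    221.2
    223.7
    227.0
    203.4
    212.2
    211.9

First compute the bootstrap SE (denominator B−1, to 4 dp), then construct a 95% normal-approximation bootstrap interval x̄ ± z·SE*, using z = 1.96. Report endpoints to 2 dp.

(196.23, 231.77)

Mean of replicates = 213.2222; sum of squared deviations = 657.5556; SE* = √(657.5556/8) = 9.0661
Margin = 1.96 × 9.0661 = 17.770
Interval: 214.0 ± 17.770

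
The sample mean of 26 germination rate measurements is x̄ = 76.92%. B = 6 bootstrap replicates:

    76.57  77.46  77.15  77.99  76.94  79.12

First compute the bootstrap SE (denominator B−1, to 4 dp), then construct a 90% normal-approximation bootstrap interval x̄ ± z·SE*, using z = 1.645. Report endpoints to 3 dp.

(75.420, 78.420)

Mean of replicates = 77.5383; sum of squared deviations = 4.1583; SE* = √(4.1583/5) = 0.9120
Margin = 1.645 × 0.9120 = 1.5002
Interval: 76.92 ± 1.5002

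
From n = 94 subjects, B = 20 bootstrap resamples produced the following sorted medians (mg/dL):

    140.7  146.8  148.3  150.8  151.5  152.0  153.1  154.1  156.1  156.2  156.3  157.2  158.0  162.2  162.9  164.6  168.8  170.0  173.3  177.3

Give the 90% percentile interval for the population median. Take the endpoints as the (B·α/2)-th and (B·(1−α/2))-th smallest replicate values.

(140.7, 173.3)

α = 0.10; lower rank = 20 × 0.050 = 1; upper rank = 20 × 0.950 = 19.
The 1st smallest replicate is 140.7; the 19th is 173.3.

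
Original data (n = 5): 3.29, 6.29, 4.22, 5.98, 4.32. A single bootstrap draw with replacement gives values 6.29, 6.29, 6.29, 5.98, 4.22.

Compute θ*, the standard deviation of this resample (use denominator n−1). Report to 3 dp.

Mean = 5.8140; sum of squared deviations = 3.2481
s² = 3.2481 / 4 = 0.8120
s = √0.8120 = 0.901

θ* = 0.901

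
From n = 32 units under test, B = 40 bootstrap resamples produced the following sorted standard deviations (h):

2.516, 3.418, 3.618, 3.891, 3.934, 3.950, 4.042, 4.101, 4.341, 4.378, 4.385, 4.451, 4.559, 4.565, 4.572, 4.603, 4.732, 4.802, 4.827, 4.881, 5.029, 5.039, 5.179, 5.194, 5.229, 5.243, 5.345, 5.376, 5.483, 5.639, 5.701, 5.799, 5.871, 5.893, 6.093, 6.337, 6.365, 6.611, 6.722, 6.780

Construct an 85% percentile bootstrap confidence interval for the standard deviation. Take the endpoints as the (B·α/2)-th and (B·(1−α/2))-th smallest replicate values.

(3.618, 6.365)

α = 0.15; lower rank = 40 × 0.075 = 3; upper rank = 40 × 0.925 = 37.
The 3rd smallest replicate is 3.618; the 37th is 6.365.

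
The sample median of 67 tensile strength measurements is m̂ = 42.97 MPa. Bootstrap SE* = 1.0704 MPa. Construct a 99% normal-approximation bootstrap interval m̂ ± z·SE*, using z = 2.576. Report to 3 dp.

Margin = 2.576 × 1.0704 = 2.7574
Interval: 42.97 ± 2.7574

(40.213, 45.727)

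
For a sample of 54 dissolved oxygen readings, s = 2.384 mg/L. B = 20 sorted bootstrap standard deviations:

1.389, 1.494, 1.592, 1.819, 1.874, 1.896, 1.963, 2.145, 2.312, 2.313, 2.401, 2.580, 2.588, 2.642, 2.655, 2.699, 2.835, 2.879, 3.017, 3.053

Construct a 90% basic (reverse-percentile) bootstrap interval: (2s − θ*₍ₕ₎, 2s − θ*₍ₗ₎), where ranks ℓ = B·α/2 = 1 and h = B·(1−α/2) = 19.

Percentile endpoints at ranks 1 and 19: θ*₍1₎ = 1.389, θ*₍19₎ = 3.017.
Basic interval reflects these around s:
  lower = 2 × 2.384 − 3.017 = 1.751
  upper = 2 × 2.384 − 1.389 = 3.379

(1.751, 3.379)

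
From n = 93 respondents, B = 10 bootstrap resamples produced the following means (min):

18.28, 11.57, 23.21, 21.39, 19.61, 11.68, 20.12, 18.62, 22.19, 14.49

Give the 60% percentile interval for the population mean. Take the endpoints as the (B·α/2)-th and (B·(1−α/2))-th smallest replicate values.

(11.68, 21.39)

Sorted replicates: 11.57, 11.68, 14.49, 18.28, 18.62, 19.61, 20.12, 21.39, 22.19, 23.21
α = 0.40; lower rank = 10 × 0.200 = 2; upper rank = 10 × 0.800 = 8.
The 2nd smallest replicate is 11.68; the 8th is 21.39.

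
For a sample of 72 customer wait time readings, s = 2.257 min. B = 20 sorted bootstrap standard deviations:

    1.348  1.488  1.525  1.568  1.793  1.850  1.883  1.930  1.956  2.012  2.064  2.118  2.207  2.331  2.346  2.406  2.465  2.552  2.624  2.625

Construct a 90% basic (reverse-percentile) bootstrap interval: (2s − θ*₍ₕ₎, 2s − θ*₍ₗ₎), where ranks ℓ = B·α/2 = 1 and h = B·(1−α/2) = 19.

(1.890, 3.166)

Percentile endpoints at ranks 1 and 19: θ*₍1₎ = 1.348, θ*₍19₎ = 2.624.
Basic interval reflects these around s:
  lower = 2 × 2.257 − 2.624 = 1.890
  upper = 2 × 2.257 − 1.348 = 3.166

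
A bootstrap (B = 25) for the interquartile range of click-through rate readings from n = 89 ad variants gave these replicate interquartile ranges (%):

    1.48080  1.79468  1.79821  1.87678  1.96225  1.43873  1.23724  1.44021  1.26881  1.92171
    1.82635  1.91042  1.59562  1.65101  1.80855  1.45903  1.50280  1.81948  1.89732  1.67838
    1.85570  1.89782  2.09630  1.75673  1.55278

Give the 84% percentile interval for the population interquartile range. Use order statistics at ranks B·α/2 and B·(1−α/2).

Sorted replicates: 1.23724, 1.26881, 1.43873, 1.44021, 1.45903, 1.48080, 1.50280, 1.55278, 1.59562, 1.65101, 1.67838, 1.75673, 1.79468, 1.79821, 1.80855, 1.81948, 1.82635, 1.85570, 1.87678, 1.89732, 1.89782, 1.91042, 1.92171, 1.96225, 2.09630
α = 0.16; lower rank = 25 × 0.080 = 2; upper rank = 25 × 0.920 = 23.
The 2nd smallest replicate is 1.26881; the 23rd is 1.92171.

(1.26881, 1.92171)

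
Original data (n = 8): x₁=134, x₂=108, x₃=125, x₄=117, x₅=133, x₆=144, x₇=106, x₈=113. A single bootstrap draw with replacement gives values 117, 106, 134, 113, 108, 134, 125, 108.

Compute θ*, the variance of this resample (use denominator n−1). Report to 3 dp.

θ* = 132.982

Mean = 118.1250; sum of squared deviations = 930.8750
s² = 930.8750 / 7 = 132.9821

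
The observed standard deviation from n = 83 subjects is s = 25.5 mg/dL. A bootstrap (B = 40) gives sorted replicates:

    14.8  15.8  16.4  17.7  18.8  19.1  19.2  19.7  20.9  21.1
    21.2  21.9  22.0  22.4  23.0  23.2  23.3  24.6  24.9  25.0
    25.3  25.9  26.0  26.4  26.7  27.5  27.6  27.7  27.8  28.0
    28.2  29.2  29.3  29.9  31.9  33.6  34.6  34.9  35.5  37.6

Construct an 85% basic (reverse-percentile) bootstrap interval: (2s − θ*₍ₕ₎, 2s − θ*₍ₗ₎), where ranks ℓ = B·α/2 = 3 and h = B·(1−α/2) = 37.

Percentile endpoints at ranks 3 and 37: θ*₍3₎ = 16.4, θ*₍37₎ = 34.6.
Basic interval reflects these around s:
  lower = 2 × 25.5 − 34.6 = 16.4
  upper = 2 × 25.5 − 16.4 = 34.6

(16.4, 34.6)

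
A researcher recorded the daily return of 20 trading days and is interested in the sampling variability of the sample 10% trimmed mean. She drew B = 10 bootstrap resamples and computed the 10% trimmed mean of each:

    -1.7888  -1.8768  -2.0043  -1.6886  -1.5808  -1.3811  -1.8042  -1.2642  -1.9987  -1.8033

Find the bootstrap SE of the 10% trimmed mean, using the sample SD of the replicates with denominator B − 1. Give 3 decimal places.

Bootstrap SE is the standard deviation of the 10 replicate 10% trimmed means.
Mean of replicates: ((-1.7888) + (-1.8768) + (-2.0043) + (-1.6886) + (-1.5808) + (-1.3811) + (-1.8042) + (-1.2642) + (-1.9987) + (-1.8033)) / 10 = -17.19080 / 10 = -1.71908
Sum of squared deviations: (−0.06972)² + (−0.15772)² + (−0.28522)² + (+0.03048)² + (+0.13828)² + (+0.33798)² + (−0.08512)² + (+0.45488)² + (−0.27962)² + (−0.08422)² = 0.54481
Variance = 0.54481 / 9 = 0.06053
SE* = √0.06053

SE* = 0.246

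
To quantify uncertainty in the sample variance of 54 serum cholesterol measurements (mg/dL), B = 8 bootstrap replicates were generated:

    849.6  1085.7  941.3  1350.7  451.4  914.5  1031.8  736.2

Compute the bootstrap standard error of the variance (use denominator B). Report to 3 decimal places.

SE* = 246.035

Bootstrap SE is the standard deviation of the 8 replicate variances.
Mean of replicates: (849.6 + 1085.7 + 941.3 + 1350.7 + 451.4 + 914.5 + 1031.8 + 736.2) / 8 = 7361.2000 / 8 = 920.1500
Sum of squared deviations: (−70.5500)² + (+165.5500)² + (+21.1500)² + (+430.5500)² + (−468.7500)² + (−5.6500)² + (+111.6500)² + (−183.9500)² = 484266.5400
Variance = 484266.5400 / 8 = 60533.3175
SE* = √60533.3175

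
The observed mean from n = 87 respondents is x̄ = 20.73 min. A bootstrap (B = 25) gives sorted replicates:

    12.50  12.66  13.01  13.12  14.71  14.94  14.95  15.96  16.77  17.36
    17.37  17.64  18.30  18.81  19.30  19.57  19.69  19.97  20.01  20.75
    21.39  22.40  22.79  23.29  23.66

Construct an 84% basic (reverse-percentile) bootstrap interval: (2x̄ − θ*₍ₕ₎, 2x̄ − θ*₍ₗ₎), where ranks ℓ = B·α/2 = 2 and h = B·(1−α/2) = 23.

Percentile endpoints at ranks 2 and 23: θ*₍2₎ = 12.66, θ*₍23₎ = 22.79.
Basic interval reflects these around x̄:
  lower = 2 × 20.73 − 22.79 = 18.67
  upper = 2 × 20.73 − 12.66 = 28.80

(18.67, 28.80)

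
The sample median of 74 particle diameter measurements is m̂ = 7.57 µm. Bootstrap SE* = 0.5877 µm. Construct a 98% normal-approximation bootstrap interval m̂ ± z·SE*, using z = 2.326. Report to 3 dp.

Margin = 2.326 × 0.5877 = 1.3670
Interval: 7.57 ± 1.3670

(6.203, 8.937)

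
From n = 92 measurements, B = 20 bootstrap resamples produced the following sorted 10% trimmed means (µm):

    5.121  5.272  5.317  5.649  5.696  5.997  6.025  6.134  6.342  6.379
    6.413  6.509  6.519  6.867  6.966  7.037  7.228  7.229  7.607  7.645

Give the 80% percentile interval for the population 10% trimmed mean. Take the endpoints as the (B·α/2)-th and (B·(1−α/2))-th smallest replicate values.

α = 0.20; lower rank = 20 × 0.100 = 2; upper rank = 20 × 0.900 = 18.
The 2nd smallest replicate is 5.272; the 18th is 7.229.

(5.272, 7.229)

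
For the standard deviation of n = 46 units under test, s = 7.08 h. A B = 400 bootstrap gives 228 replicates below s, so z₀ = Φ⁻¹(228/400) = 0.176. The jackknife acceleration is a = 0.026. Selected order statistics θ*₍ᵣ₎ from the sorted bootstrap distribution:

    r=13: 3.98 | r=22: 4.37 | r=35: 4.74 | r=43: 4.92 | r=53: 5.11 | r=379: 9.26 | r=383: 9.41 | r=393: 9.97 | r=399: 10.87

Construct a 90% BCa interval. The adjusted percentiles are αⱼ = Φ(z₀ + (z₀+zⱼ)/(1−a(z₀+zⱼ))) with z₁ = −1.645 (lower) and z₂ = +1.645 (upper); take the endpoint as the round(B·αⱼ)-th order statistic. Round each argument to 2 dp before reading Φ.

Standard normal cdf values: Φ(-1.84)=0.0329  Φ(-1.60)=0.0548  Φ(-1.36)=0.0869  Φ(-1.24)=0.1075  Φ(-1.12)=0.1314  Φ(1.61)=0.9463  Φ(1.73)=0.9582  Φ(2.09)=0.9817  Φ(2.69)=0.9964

(4.92, 9.97)

Lower: z₀ + z₁ = 0.176 + (-1.645) = -1.469; 1 − a(z₀+z₁) = 1 − (0.026)(-1.469) = 1.0382; argument = 0.176 + (-1.469)/1.0382 = -1.2390 → -1.24.
α₁ = Φ(-1.24) = 0.1075; rank = round(400 × 0.1075) = 43; θ*₍43₎ = 4.92.
Upper: z₀ + z₂ = 1.821; 1 − a(z₀+z₂) = 0.9527; argument = 2.0875 → 2.09; α₂ = 0.9817; rank = 393; θ*₍393₎ = 9.97.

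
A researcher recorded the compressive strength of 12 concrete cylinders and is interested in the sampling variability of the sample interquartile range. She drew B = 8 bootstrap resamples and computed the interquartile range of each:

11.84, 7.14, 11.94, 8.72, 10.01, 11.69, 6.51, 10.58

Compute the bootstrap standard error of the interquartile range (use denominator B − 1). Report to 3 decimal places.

Bootstrap SE is the standard deviation of the 8 replicate interquartile ranges.
Mean of replicates: (11.84 + 7.14 + 11.94 + 8.72 + 10.01 + 11.69 + 6.51 + 10.58) / 8 = 78.4300 / 8 = 9.8037
Sum of squared deviations: (+2.0363)² + (−2.6637)² + (+2.1363)² + (−1.0837)² + (+0.2063)² + (+1.8863)² + (−3.2937)² + (+0.7763)² = 32.0318
Variance = 32.0318 / 7 = 4.5760
SE* = √4.5760

SE* = 2.139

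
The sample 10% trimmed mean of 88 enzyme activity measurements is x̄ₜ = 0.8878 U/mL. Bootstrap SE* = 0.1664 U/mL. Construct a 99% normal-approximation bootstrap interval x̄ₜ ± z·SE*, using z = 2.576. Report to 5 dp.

(0.45915, 1.31645)

Margin = 2.576 × 0.1664 = 0.428646
Interval: 0.8878 ± 0.428646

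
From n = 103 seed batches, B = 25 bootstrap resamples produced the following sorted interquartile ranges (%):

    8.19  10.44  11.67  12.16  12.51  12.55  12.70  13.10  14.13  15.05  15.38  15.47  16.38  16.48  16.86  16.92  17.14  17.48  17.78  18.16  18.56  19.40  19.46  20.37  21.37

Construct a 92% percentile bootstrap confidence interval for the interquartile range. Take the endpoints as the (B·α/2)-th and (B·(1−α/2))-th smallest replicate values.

α = 0.08; lower rank = 25 × 0.040 = 1; upper rank = 25 × 0.960 = 24.
The 1st smallest replicate is 8.19; the 24th is 20.37.

(8.19, 20.37)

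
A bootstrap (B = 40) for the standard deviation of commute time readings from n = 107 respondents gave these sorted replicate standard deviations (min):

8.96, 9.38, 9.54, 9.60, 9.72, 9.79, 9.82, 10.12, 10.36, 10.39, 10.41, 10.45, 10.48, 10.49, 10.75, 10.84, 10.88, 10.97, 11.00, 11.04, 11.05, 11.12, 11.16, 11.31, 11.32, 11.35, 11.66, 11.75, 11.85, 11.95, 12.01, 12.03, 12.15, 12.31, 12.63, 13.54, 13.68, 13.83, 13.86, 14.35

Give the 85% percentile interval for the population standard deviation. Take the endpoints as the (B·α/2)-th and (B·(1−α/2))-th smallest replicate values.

(9.54, 13.68)

α = 0.15; lower rank = 40 × 0.075 = 3; upper rank = 40 × 0.925 = 37.
The 3rd smallest replicate is 9.54; the 37th is 13.68.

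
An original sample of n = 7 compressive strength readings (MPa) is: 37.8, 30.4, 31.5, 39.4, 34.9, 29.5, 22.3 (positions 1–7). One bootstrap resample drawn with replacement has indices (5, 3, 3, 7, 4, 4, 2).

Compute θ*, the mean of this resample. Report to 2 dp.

Resample values: 34.9, 31.5, 31.5, 22.3, 39.4, 39.4, 30.4.
Mean = (34.9 + 31.5 + 31.5 + 22.3 + 39.4 + 39.4 + 30.4) / 7 = 229.40 / 7 = 32.77

θ* = 32.77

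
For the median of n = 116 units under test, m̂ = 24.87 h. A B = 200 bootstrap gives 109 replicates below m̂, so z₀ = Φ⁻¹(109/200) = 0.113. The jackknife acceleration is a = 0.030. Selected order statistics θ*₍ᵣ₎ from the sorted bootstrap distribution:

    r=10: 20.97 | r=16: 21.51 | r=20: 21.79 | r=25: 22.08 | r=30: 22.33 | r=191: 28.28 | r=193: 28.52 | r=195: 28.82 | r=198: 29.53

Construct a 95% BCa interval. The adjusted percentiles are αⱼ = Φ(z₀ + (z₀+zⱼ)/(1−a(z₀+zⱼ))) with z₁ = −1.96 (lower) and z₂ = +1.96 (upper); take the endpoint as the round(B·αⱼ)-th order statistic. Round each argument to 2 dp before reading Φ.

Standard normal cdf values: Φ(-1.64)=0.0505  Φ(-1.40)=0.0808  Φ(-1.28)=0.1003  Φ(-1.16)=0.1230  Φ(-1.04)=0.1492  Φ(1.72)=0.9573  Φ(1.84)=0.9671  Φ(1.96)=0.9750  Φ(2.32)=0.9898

(20.97, 29.53)

Lower: z₀ + z₁ = 0.113 + (-1.960) = -1.847; 1 − a(z₀+z₁) = 1 − (0.030)(-1.847) = 1.0554; argument = 0.113 + (-1.847)/1.0554 = -1.6370 → -1.64.
α₁ = Φ(-1.64) = 0.0505; rank = round(200 × 0.0505) = 10; θ*₍10₎ = 20.97.
Upper: z₀ + z₂ = 2.073; 1 − a(z₀+z₂) = 0.9378; argument = 2.3235 → 2.32; α₂ = 0.9898; rank = 198; θ*₍198₎ = 29.53.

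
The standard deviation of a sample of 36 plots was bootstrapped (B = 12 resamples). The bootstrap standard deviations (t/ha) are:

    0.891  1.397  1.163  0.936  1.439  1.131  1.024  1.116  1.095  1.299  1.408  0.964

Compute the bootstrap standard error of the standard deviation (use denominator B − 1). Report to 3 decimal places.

SE* = 0.191

Bootstrap SE is the standard deviation of the 12 replicate standard deviations.
Mean of replicates: (0.891 + 1.397 + 1.163 + 0.936 + 1.439 + 1.131 + 1.024 + 1.116 + 1.095 + 1.299 + 1.408 + 0.964) / 12 = 13.8630 / 12 = 1.1552
Sum of squared deviations: (−0.2642)² + (+0.2418)² + (+0.0078)² + (−0.2192)² + (+0.2838)² + (−0.0242)² + (−0.1312)² + (−0.0392)² + (−0.0602)² + (+0.1438)² + (+0.2528)² + (−0.1912)² = 0.4010
Variance = 0.4010 / 11 = 0.0365
SE* = √0.0365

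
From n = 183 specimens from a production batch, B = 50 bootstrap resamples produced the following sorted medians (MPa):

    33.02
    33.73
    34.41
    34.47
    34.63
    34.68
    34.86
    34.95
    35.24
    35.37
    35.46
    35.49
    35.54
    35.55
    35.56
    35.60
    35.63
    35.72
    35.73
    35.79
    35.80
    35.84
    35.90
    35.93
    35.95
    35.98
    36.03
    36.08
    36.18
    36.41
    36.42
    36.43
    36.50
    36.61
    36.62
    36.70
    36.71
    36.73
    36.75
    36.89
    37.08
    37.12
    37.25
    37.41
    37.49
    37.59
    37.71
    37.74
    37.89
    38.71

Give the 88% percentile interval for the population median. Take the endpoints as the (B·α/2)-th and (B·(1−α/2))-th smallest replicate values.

α = 0.12; lower rank = 50 × 0.060 = 3; upper rank = 50 × 0.940 = 47.
The 3rd smallest replicate is 34.41; the 47th is 37.71.

(34.41, 37.71)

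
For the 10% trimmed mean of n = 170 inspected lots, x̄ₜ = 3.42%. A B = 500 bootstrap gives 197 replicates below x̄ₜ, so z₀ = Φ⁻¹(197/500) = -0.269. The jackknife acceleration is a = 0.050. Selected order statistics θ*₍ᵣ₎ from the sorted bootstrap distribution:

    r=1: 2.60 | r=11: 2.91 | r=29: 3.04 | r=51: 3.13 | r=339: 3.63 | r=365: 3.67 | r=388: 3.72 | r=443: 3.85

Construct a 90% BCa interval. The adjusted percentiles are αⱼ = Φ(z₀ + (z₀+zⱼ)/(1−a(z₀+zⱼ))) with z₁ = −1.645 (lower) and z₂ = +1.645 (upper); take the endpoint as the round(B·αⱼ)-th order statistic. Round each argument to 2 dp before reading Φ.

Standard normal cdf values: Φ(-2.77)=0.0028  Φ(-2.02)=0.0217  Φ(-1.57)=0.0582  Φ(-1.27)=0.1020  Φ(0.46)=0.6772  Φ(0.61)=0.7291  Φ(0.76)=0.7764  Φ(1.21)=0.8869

Lower: z₀ + z₁ = -0.269 + (-1.645) = -1.914; 1 − a(z₀+z₁) = 1 − (0.050)(-1.914) = 1.0957; argument = -0.269 + (-1.914)/1.0957 = -2.0158 → -2.02.
α₁ = Φ(-2.02) = 0.0217; rank = round(500 × 0.0217) = 11; θ*₍11₎ = 2.91.
Upper: z₀ + z₂ = 1.376; 1 − a(z₀+z₂) = 0.9312; argument = 1.2087 → 1.21; α₂ = 0.8869; rank = 443; θ*₍443₎ = 3.85.

(2.91, 3.85)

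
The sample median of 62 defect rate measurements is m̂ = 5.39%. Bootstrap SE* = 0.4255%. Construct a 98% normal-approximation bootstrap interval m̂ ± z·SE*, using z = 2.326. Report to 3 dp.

(4.400, 6.380)

Margin = 2.326 × 0.4255 = 0.9897
Interval: 5.39 ± 0.9897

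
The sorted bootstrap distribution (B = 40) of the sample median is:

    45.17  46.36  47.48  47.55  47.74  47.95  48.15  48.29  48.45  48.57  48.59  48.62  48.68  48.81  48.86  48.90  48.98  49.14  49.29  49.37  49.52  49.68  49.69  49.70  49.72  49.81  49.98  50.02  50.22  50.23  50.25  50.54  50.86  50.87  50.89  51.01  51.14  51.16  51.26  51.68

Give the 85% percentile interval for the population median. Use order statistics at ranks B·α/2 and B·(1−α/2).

(47.48, 51.14)

α = 0.15; lower rank = 40 × 0.075 = 3; upper rank = 40 × 0.925 = 37.
The 3rd smallest replicate is 47.48; the 37th is 51.14.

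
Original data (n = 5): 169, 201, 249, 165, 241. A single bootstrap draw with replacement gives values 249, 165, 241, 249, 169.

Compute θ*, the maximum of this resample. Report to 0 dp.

Maximum = 249

θ* = 249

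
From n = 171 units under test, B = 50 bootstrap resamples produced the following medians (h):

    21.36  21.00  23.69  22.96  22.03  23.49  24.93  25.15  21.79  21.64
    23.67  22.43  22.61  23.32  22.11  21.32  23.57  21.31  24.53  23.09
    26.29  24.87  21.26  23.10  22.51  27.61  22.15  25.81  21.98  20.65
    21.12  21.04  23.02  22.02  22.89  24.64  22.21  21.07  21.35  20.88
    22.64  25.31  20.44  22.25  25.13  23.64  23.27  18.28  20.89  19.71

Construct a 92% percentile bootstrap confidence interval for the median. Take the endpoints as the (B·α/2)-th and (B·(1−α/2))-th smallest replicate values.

Sorted replicates: 18.28, 19.71, 20.44, 20.65, 20.88, 20.89, 21.00, 21.04, 21.07, 21.12, 21.26, 21.31, 21.32, 21.35, 21.36, 21.64, 21.79, 21.98, 22.02, 22.03, 22.11, 22.15, 22.21, 22.25, 22.43, 22.51, 22.61, 22.64, 22.89, 22.96, 23.02, 23.09, 23.10, 23.27, 23.32, 23.49, 23.57, 23.64, 23.67, 23.69, 24.53, 24.64, 24.87, 24.93, 25.13, 25.15, 25.31, 25.81, 26.29, 27.61
α = 0.08; lower rank = 50 × 0.040 = 2; upper rank = 50 × 0.960 = 48.
The 2nd smallest replicate is 19.71; the 48th is 25.81.

(19.71, 25.81)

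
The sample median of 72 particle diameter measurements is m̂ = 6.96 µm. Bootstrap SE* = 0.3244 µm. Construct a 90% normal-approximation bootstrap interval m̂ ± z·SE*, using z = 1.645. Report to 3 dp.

(6.426, 7.494)

Margin = 1.645 × 0.3244 = 0.5336
Interval: 6.96 ± 0.5336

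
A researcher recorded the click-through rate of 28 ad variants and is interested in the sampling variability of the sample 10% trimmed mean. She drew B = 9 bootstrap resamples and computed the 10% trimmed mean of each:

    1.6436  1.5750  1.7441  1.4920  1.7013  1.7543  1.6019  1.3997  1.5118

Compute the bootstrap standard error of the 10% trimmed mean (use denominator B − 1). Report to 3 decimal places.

SE* = 0.121

Bootstrap SE is the standard deviation of the 9 replicate 10% trimmed means.
Mean of replicates: (1.6436 + 1.5750 + 1.7441 + 1.4920 + 1.7013 + 1.7543 + 1.6019 + 1.3997 + 1.5118) / 9 = 14.42370 / 9 = 1.60263
Sum of squared deviations: (+0.04097)² + (−0.02763)² + (+0.14147)² + (−0.11063)² + (+0.09867)² + (+0.15167)² + (−0.00073)² + (−0.20293)² + (−0.09083)² = 0.11687
Variance = 0.11687 / 8 = 0.01461
SE* = √0.01461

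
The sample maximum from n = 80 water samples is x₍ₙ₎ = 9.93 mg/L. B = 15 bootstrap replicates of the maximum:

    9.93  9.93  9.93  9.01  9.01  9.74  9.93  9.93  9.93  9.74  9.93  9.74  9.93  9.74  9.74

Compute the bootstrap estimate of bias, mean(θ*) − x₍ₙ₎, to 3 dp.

bias = −0.186

mean(θ*) = (9.93 + 9.93 + 9.93 + 9.01 + 9.01 + 9.74 + 9.93 + 9.93 + 9.93 + 9.74 + 9.93 + 9.74 + 9.93 + 9.74 + 9.74) / 15 = 9.7440
bias = 9.7440 − 9.93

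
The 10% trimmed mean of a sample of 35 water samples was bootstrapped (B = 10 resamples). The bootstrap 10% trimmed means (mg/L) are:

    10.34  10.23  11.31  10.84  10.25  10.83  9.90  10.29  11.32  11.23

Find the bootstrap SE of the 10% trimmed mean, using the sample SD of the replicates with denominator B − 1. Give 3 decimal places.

SE* = 0.518

Bootstrap SE is the standard deviation of the 10 replicate 10% trimmed means.
Mean of replicates: (10.34 + 10.23 + 11.31 + 10.84 + 10.25 + 10.83 + 9.90 + 10.29 + 11.32 + 11.23) / 10 = 106.5400 / 10 = 10.6540
Sum of squared deviations: (−0.3140)² + (−0.4240)² + (+0.6560)² + (+0.1860)² + (−0.4040)² + (+0.1760)² + (−0.7540)² + (−0.3640)² + (+0.6660)² + (+0.5760)² = 2.4138
Variance = 2.4138 / 9 = 0.2682
SE* = √0.2682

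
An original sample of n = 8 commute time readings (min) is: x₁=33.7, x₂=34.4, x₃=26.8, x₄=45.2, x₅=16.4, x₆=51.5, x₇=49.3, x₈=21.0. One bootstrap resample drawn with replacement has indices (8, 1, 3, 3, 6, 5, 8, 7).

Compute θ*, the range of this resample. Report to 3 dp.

θ* = 35.100

Resample values: 21.0, 33.7, 26.8, 26.8, 51.5, 16.4, 21.0, 49.3.
Range = 51.5 − 16.4 = 35.100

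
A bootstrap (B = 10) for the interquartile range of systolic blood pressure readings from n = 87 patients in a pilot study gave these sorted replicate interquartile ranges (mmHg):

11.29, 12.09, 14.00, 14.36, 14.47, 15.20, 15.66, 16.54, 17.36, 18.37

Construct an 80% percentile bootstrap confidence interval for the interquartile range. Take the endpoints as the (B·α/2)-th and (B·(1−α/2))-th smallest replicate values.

(11.29, 17.36)

α = 0.20; lower rank = 10 × 0.100 = 1; upper rank = 10 × 0.900 = 9.
The 1st smallest replicate is 11.29; the 9th is 17.36.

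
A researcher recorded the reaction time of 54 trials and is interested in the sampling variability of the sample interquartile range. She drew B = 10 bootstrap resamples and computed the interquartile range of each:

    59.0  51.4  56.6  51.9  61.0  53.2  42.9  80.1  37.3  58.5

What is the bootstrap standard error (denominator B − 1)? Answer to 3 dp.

Bootstrap SE is the standard deviation of the 10 replicate interquartile ranges.
Mean of replicates: (59.0 + 51.4 + 56.6 + 51.9 + 61.0 + 53.2 + 42.9 + 80.1 + 37.3 + 58.5) / 10 = 551.9000 / 10 = 55.1900
Sum of squared deviations: (+3.8100)² + (−3.7900)² + (+1.4100)² + (−3.2900)² + (+5.8100)² + (−1.9900)² + (−12.2900)² + (+24.9100)² + (−17.8900)² + (+3.3100)² = 1181.9690
Variance = 1181.9690 / 9 = 131.3299
SE* = √131.3299

SE* = 11.460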